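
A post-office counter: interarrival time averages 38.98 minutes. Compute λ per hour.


λ = 1/(interarrival time) in consistent units.
1 hour = 60 min, so λ = 60/38.98 = 1.5393 per hour

Final: 1.5393 /hr


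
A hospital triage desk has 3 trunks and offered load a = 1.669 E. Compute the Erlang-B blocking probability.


B(c,a) = (a^c/c!) / Σ_{k=0}^{c} a^k/k!
a^3/3! = 0.774850
Σ terms (k=0..3): 1.00000 + 1.66900 + 1.39278 + 0.77485 = 4.836631
B = 0.774850/4.836631 = 0.160205

Final: 0.160205


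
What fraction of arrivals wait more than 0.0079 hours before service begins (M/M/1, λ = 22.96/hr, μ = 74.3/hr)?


ρ = 22.96/74.3 = 0.3090
P(Wq > t) = ρ·e^{−(μ−λ)t} = 0.3090·e^{−0.4056}
= 0.3090·0.666586 = 0.205987

Final: 0.205987


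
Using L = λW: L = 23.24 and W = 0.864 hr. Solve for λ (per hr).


λ = L/W = 23.24/0.864 = 26.8981 /hr

Final: 26.8981 /hr


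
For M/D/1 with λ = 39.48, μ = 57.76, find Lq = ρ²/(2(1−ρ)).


ρ = 39.48/57.76 = 0.6835
M/D/1: Lq = ρ²/(2(1−ρ)) = 0.4672/(2·0.3165) = 0.73811

Final: 0.73811


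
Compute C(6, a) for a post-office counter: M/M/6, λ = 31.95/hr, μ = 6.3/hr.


a = λ/μ = 5.0714; ρ = a/6 = 0.8452
P₀ = 0.004018 (from M/M/c formula)
C(c,a) = [a^c/(c!(1−ρ))]·P₀ = [17013.03824/(720·0.1548)]·0.004018
= 152.68111·0.004018 = 0.613500

Final: 0.613500


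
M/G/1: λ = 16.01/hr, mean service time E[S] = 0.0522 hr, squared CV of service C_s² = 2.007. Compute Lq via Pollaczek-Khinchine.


ρ = λ·E[S] = 16.01·0.0522 = 0.8357
Lq = ρ²(1+C_s²)/(2(1−ρ)) = 0.6984·(1+2.007)/(2·0.1643)
= 0.6984·3.0070/0.3286 = 6.39216

Final: 6.39216


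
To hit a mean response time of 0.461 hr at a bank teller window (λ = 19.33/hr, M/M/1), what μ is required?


W = 1/(μ−λ) ⇒ μ − λ = 1/W = 1/0.461 = 2.1692
μ = λ + 1/W = 19.33 + 2.1692 = 21.4992 per hr

Final: 21.4992 /hr


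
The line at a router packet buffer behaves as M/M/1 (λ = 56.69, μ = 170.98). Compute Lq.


ρ = 56.69/170.98 = 0.3316
Lq = ρ²/(1−ρ) = 0.1099/0.6684 = 0.1645

Final: 0.1645


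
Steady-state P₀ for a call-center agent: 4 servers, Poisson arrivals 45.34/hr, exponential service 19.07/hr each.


a = λ/μ = 45.34/19.07 = 2.3776; ρ = a/c = 0.5944
Σ_{k=0}^{3} a^k/k! (terms k=0..3) = 1.00000 + 2.37756 + 2.82639 + 2.23996 = 8.44391
Tail: a^4/(4!(1−ρ)) = 31.95386/(24·0.4056) = 3.28248
P₀ = 1/(8.44391 + 3.28248) = 1/11.72639 = 0.085278

Final: 0.085278


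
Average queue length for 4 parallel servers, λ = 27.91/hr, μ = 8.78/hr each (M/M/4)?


a = λ/μ = 3.1788; ρ = a/4 = 0.7947
P₀ = 0.028322
Lq = P₀·a^c·ρ / (c!·(1−ρ)²) = 0.028322·102.10836·0.7947/(24·0.04215)
= 2.27202

Final: 2.27202


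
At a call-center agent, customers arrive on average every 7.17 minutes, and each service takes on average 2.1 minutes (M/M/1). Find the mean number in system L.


λ = 60/7.17 = 8.3682 /hr
μ = 60/2.1 = 28.5714 /hr
ρ = λ/μ = 8.3682/28.5714 = 0.2929
L = ρ/(1−ρ) = 0.2929/0.7071 = 0.4142

Final: 0.4142


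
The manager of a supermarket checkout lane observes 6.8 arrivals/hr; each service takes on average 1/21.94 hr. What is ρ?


ρ = λ/μ = 6.8/21.94 = 0.3099

Final: 0.3099


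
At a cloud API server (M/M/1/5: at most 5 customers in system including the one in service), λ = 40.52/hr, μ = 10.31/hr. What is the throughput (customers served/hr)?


ρ = 3.9302; P_K = (1−ρ)ρ^5/(1−ρ^6) = 0.745760
λ_eff = λ(1 − P_K) = 40.52·(1 − 0.745760) = 40.52·0.254240 = 10.3018 /hr

Final: 10.3018 /hr


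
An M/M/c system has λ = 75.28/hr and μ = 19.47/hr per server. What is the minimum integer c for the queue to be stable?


Stability requires cμ > λ ⇔ c > λ/μ.
λ/μ = 75.28/19.47 = 3.8665
Minimum integer c = ⌊3.8665⌋ + 1 = 4
Check: 4·19.47 = 77.88 > 75.28, while 3·19.47 = 58.41 ≤ 75.28

Final: 4 servers


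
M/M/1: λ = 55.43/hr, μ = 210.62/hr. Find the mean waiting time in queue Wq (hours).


ρ = 55.43/210.62 = 0.2632
Wq = ρ/(μ−λ) = 0.2632/(210.62 − 55.43) = 0.2632/155.19 = 0.001696 hr

Final: 0.001696 hr


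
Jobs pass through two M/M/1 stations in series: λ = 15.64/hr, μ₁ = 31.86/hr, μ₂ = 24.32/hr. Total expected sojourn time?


Each node sees arrival rate λ = 15.64/hr (tandem ⇒ throughput preserved).
W₁ = 1/(μ₁−λ) = 1/(31.86−15.64) = 0.06165 hr
W₂ = 1/(μ₂−λ) = 1/(24.32−15.64) = 0.11521 hr
W_total = W₁ + W₂ = 0.06165 + 0.11521 = 0.17686 hr

Final: 0.17686 hr


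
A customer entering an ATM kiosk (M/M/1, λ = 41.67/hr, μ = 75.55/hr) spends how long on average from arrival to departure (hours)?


W = 1/(μ−λ) = 1/(75.55 − 41.67) = 1/33.88 = 0.02952 hr

Final: 0.02952 hr


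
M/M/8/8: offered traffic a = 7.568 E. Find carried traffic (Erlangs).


B(8,7.568) = 0.211317 (Erlang-B)
Carried load = a(1 − B) = 7.568·(1 − 0.211317) = 7.568·0.788683 = 5.9688 E

Final: 5.9688 Erlangs


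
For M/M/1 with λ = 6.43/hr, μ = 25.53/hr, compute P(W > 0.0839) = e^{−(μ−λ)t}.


W ~ Exponential(μ−λ) for M/M/1.
μ − λ = 25.53 − 6.43 = 19.1000
P(W > t) = e^{−(μ−λ)t} = e^{−1.6025} = 0.201394

Final: 0.201394


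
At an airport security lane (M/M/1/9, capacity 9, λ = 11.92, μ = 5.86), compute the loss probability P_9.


ρ = λ/μ = 11.92/5.86 = 2.0341
P_K = (1−ρ)ρ^K/(1−ρ^(K+1)) = (-1.0341·596.221667)/(1 − 1212.792196)
= -616.570529/-1211.792196 = 0.508809

Final: 0.508809


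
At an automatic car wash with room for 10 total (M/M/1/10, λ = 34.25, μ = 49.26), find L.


ρ = 34.25/49.26 = 0.6953
L = ρ[1 − (K+1)ρ^K + Kρ^(K+1)] / [(1−ρ)(1−ρ^(K+1))]
Numerator: 0.6953·(1 − 11·0.026404 + 10·0.018358) = 0.620993
Denominator: (0.3047)·(0.981642) = 0.299116
L = 0.620993/0.299116 = 2.0761

Final: 2.0761


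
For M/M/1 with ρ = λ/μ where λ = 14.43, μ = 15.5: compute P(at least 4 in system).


ρ = 14.43/15.5 = 0.9310
P(N ≥ n) = ρ^n = 0.9310^4 = 0.751171

Final: 0.751171


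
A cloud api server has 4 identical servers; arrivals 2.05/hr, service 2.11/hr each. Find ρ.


ρ = λ/(cμ) = 2.05/(4·2.11) = 2.05/8.44 = 0.2429

Final: 0.2429


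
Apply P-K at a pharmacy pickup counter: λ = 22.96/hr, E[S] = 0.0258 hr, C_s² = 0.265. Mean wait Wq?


ρ = λ·E[S] = 22.96·0.0258 = 0.5924
E[S²] = E[S]²(1+C_s²) = 0.0258²·(1+0.265) = 0.0008420
Wq = λ·E[S²]/(2(1−ρ)) = 22.96·0.0008420/(2·0.4076) = 0.02371 hr

Final: 0.02371 hr


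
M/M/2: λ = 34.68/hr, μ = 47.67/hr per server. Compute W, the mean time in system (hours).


a = 0.7275; ρ = 0.3638; P₀ = 0.466544
Lq = P₀·a^c·ρ/(c!(1−ρ)²) = 0.11094
Wq = Lq/λ = 0.11094/34.68 = 0.003199 hr
W = Wq + 1/μ = 0.003199 + 0.02098 = 0.02418 hr

Final: 0.02418 hr


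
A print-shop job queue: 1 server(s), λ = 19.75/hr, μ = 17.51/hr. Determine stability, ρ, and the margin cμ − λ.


Total capacity cμ = 1·17.51 = 17.51/hr
ρ = λ/(cμ) = 19.75/17.51 = 1.1279
Stable ⇔ ρ < 1: NO
Spare capacity = cμ − λ = 17.51 − 19.75 = -2.24/hr

Final: ρ = 1.1279; unstable; margin = -2.24/hr


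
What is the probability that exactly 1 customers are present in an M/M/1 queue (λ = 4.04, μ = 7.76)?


ρ = 4.04/7.76 = 0.5206
P_n = (1−ρ)·ρ^n = (1 − 0.5206)·0.5206^1 = 0.4794·0.520619 = 0.249575

Final: 0.249575


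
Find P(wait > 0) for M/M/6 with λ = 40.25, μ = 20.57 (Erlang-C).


a = λ/μ = 1.9567; ρ = a/6 = 0.3261
P₀ = 0.141136 (from M/M/c formula)
C(c,a) = [a^c/(c!(1−ρ))]·P₀ = [56.12929/(720·0.6739)]·0.141136
= 0.11568·0.141136 = 0.016327

Final: 0.016327


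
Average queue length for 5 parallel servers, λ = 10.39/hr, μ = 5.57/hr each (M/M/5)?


a = λ/μ = 1.8654; ρ = a/5 = 0.3731
P₀ = 0.154047
Lq = P₀·a^c·ρ / (c!·(1−ρ)²) = 0.154047·22.58405·0.3731/(120·0.39304)
= 0.02752

Final: 0.02752


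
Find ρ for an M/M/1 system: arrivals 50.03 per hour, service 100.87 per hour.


ρ = λ/μ = 50.03/100.87 = 0.4960

Final: 0.4960


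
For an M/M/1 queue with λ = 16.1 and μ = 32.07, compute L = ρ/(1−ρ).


ρ = λ/μ = 16.1/32.07 = 0.5020
L = ρ/(1−ρ) = 0.5020/(1 − 0.5020) = 0.5020/0.4980 = 1.0081

Final: 1.0081


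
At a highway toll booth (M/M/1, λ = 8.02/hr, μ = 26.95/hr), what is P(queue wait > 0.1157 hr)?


ρ = 8.02/26.95 = 0.2976
P(Wq > t) = ρ·e^{−(μ−λ)t} = 0.2976·e^{−2.1902}
= 0.2976·0.111894 = 0.033298

Final: 0.033298


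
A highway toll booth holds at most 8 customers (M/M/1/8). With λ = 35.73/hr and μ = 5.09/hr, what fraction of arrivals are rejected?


ρ = λ/μ = 35.73/5.09 = 7.0196
P_K = (1−ρ)ρ^K/(1−ρ^(K+1)) = (-6.0196·5895516.659434)/(1 − 41384442.090686)
= -35488925.431252/-41384441.090686 = 0.857543

Final: 0.857543


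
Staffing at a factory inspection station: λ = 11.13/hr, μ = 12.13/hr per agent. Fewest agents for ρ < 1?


Stability requires cμ > λ ⇔ c > λ/μ.
λ/μ = 11.13/12.13 = 0.9176
Minimum integer c = ⌊0.9176⌋ + 1 = 1
Check: 1·12.13 = 12.13 > 11.13, while 0·12.13 = 0.00 ≤ 11.13

Final: 1 servers


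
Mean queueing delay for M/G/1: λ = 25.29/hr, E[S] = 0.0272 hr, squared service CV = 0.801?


ρ = λ·E[S] = 25.29·0.0272 = 0.6879
E[S²] = E[S]²(1+C_s²) = 0.0272²·(1+0.801) = 0.001332
Wq = λ·E[S²]/(2(1−ρ)) = 25.29·0.001332/(2·0.3121) = 0.05398 hr

Final: 0.05398 hr


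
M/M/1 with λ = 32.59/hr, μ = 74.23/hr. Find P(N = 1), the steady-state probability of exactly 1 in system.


ρ = 32.59/74.23 = 0.4390
P_n = (1−ρ)·ρ^n = (1 − 0.4390)·0.4390^1 = 0.5610·0.439041 = 0.246284

Final: 0.246284


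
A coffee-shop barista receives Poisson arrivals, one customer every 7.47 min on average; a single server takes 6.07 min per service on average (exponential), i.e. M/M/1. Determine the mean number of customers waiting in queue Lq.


λ = 60/7.47 = 8.0321 /hr
μ = 60/6.07 = 9.8847 /hr
ρ = λ/μ = 8.0321/9.8847 = 0.8126
Lq = ρ²/(1−ρ) = 0.6603/0.1874 = 3.5231

Final: 3.5231


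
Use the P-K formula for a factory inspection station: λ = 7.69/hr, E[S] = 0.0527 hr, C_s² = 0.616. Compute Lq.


ρ = λ·E[S] = 7.69·0.0527 = 0.4053
Lq = ρ²(1+C_s²)/(2(1−ρ)) = 0.1642·(1+0.616)/(2·0.5947)
= 0.1642·1.6160/1.1895 = 0.22313

Final: 0.22313


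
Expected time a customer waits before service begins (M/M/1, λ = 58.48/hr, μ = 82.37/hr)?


ρ = 58.48/82.37 = 0.7100
Wq = ρ/(μ−λ) = 0.7100/(82.37 − 58.48) = 0.7100/23.89 = 0.02972 hr

Final: 0.02972 hr


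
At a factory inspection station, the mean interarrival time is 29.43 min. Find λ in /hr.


λ = 1/(interarrival time) in consistent units.
1 hour = 60 min, so λ = 60/29.43 = 2.0387 per hour

Final: 2.0387 /hr


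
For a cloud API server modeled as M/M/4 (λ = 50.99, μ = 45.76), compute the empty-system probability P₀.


a = λ/μ = 50.99/45.76 = 1.1143; ρ = a/c = 0.2786
Σ_{k=0}^{3} a^k/k! (terms k=0..3) = 1.00000 + 1.11429 + 0.62082 + 0.23059 = 2.96571
Tail: a^4/(4!(1−ρ)) = 1.54169/(24·0.7214) = 0.08904
P₀ = 1/(2.96571 + 0.08904) = 1/3.05475 = 0.327359

Final: 0.327359


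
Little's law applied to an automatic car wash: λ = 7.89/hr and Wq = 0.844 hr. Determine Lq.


Lq = λWq = 7.89·0.844 = 6.6592

Final: 6.6592


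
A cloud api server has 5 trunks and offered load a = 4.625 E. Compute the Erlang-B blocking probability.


B(c,a) = (a^c/c!) / Σ_{k=0}^{c} a^k/k!
a^5/5! = 17.635080
Σ terms (k=0..5): 1.00000 + 4.62500 + 10.69531 + 16.48861 + 19.06495 + 17.63508 = 69.508951
B = 17.635080/69.508951 = 0.253709

Final: 0.253709


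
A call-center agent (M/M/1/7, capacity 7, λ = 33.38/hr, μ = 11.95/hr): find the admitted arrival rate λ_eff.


ρ = 2.7933; P_K = (1−ρ)ρ^7/(1−ρ^8) = 0.642174
λ_eff = λ(1 − P_K) = 33.38·(1 − 0.642174) = 33.38·0.357826 = 11.9442 /hr

Final: 11.9442 /hr


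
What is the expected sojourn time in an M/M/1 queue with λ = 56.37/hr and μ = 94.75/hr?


W = 1/(μ−λ) = 1/(94.75 − 56.37) = 1/38.38 = 0.02606 hr

Final: 0.02606 hr


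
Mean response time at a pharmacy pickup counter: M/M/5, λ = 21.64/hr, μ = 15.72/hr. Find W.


a = 1.3766; ρ = 0.2753; P₀ = 0.252185
Lq = P₀·a^c·ρ/(c!(1−ρ)²) = 0.005446
Wq = Lq/λ = 0.005446/21.64 = 0.0002517 hr
W = Wq + 1/μ = 0.0002517 + 0.06361 = 0.06386 hr

Final: 0.06386 hr


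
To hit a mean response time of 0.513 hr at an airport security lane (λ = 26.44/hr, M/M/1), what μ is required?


W = 1/(μ−λ) ⇒ μ − λ = 1/W = 1/0.513 = 1.9493
μ = λ + 1/W = 26.44 + 1.9493 = 28.3893 per hr

Final: 28.3893 /hr


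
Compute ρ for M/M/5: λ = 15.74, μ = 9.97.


ρ = λ/(cμ) = 15.74/(5·9.97) = 15.74/49.85 = 0.3157

Final: 0.3157


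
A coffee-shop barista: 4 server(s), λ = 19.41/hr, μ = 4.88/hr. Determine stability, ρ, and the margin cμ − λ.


Total capacity cμ = 4·4.88 = 19.52/hr
ρ = λ/(cμ) = 19.41/19.52 = 0.9944
Stable ⇔ ρ < 1: YES
Spare capacity = cμ − λ = 19.52 − 19.41 = 0.11/hr

Final: ρ = 0.9944; stable; margin = 0.11/hr


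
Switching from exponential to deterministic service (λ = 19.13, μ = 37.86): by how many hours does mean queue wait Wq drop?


ρ = 19.13/37.86 = 0.5053
Wq(M/M/1) = ρ/(μ−λ) = 0.5053/18.73 = 0.02698 hr
Wq(M/D/1) = ρ/(2(μ−λ)) = 0.01349 hr
Savings = 0.02698 − 0.01349 = 0.01349 hr

Final: 0.01349 hr


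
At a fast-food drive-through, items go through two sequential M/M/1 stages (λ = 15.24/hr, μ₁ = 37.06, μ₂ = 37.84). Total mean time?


Each node sees arrival rate λ = 15.24/hr (tandem ⇒ throughput preserved).
W₁ = 1/(μ₁−λ) = 1/(37.06−15.24) = 0.04583 hr
W₂ = 1/(μ₂−λ) = 1/(37.84−15.24) = 0.04425 hr
W_total = W₁ + W₂ = 0.04583 + 0.04425 = 0.09008 hr

Final: 0.09008 hr


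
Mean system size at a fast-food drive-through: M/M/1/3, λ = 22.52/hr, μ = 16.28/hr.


ρ = 22.52/16.28 = 1.3833
L = ρ[1 − (K+1)ρ^K + Kρ^(K+1)] / [(1−ρ)(1−ρ^(K+1))]
Numerator: 1.3833·(1 − 4·2.646927 + 3·3.661474) = 1.932064
Denominator: (-0.3833)·(-2.661474) = 1.020123
L = 1.932064/1.020123 = 1.8940

Final: 1.8940


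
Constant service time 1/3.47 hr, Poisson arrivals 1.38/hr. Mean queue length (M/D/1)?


ρ = 1.38/3.47 = 0.3977
M/D/1: Lq = ρ²/(2(1−ρ)) = 0.1582/(2·0.6023) = 0.13130

Final: 0.13130


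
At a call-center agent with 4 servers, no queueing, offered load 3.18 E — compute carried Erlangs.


B(4,3.18) = 0.225961 (Erlang-B)
Carried load = a(1 − B) = 3.18·(1 − 0.225961) = 3.18·0.774039 = 2.4614 E

Final: 2.4614 Erlangs


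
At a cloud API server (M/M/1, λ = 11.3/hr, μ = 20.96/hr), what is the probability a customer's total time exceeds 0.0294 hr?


W ~ Exponential(μ−λ) for M/M/1.
μ − λ = 20.96 − 11.3 = 9.6600
P(W > t) = e^{−(μ−λ)t} = e^{−0.2840} = 0.752764

Final: 0.752764


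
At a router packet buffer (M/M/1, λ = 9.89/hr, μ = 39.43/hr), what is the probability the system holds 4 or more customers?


ρ = 9.89/39.43 = 0.2508
P(N ≥ n) = ρ^n = 0.2508^4 = 0.003958

Final: 0.003958


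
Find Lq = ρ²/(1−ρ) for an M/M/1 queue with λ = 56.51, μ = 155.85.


ρ = 56.51/155.85 = 0.3626
Lq = ρ²/(1−ρ) = 0.1315/0.6374 = 0.2063

Final: 0.2063


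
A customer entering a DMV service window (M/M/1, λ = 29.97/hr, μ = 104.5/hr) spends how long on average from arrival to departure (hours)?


W = 1/(μ−λ) = 1/(104.5 − 29.97) = 1/74.53 = 0.01342 hr

Final: 0.01342 hr


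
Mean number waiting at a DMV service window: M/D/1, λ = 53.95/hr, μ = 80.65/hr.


ρ = 53.95/80.65 = 0.6689
M/D/1: Lq = ρ²/(2(1−ρ)) = 0.4475/(2·0.3311) = 0.67583

Final: 0.67583


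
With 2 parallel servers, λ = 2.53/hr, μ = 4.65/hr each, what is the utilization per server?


ρ = λ/(cμ) = 2.53/(2·4.65) = 2.53/9.30 = 0.2720

Final: 0.2720


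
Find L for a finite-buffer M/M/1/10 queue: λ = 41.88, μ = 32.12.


ρ = 41.88/32.12 = 1.3039
L = ρ[1 − (K+1)ρ^K + Kρ^(K+1)] / [(1−ρ)(1−ρ^(K+1))]
Numerator: 1.3039·(1 − 11·14.200753 + 10·18.515801) = 39.050269
Denominator: (-0.3039)·(-17.515801) = 5.322360
L = 39.050269/5.322360 = 7.3370

Final: 7.3370


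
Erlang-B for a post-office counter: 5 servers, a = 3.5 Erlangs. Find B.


B(c,a) = (a^c/c!) / Σ_{k=0}^{c} a^k/k!
a^5/5! = 4.376823
Σ terms (k=0..5): 1.00000 + 3.50000 + 6.12500 + 7.14583 + 6.25260 + 4.37682 = 28.400260
B = 4.376823/28.400260 = 0.154112

Final: 0.154112


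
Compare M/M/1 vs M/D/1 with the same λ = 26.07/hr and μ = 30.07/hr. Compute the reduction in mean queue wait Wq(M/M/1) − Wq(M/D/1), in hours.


ρ = 26.07/30.07 = 0.8670
Wq(M/M/1) = ρ/(μ−λ) = 0.8670/4.00 = 0.21674 hr
Wq(M/D/1) = ρ/(2(μ−λ)) = 0.10837 hr
Savings = 0.21674 − 0.10837 = 0.10837 hr

Final: 0.10837 hr


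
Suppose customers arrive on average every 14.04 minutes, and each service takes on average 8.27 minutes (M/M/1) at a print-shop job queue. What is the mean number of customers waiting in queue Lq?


λ = 60/14.04 = 4.2735 /hr
μ = 60/8.27 = 7.2551 /hr
ρ = λ/μ = 4.2735/7.2551 = 0.5890
Lq = ρ²/(1−ρ) = 0.3470/0.4110 = 0.8442

Final: 0.8442


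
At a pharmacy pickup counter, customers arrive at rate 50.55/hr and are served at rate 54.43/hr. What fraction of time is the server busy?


ρ = λ/μ = 50.55/54.43 = 0.9287

Final: 0.9287


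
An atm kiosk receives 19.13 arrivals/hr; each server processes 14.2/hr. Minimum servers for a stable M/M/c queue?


Stability requires cμ > λ ⇔ c > λ/μ.
λ/μ = 19.13/14.2 = 1.3472
Minimum integer c = ⌊1.3472⌋ + 1 = 2
Check: 2·14.2 = 28.40 > 19.13, while 1·14.2 = 14.20 ≤ 19.13

Final: 2 servers


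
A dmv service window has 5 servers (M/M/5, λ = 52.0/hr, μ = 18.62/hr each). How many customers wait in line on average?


a = λ/μ = 2.7927; ρ = a/5 = 0.5585
P₀ = 0.058605
Lq = P₀·a^c·ρ / (c!·(1−ρ)²) = 0.058605·169.87064·0.5585/(120·0.19489)
= 0.23776

Final: 0.23776


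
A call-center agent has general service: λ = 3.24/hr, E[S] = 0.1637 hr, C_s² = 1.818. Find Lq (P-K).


ρ = λ·E[S] = 3.24·0.1637 = 0.5304
Lq = ρ²(1+C_s²)/(2(1−ρ)) = 0.2813·(1+1.818)/(2·0.4696)
= 0.2813·2.8180/0.9392 = 0.84403

Final: 0.84403


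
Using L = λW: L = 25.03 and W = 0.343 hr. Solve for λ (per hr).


λ = L/W = 25.03/0.343 = 72.9738 /hr

Final: 72.9738 /hr


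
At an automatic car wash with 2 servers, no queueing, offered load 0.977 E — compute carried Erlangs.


B(2,0.977) = 0.194463 (Erlang-B)
Carried load = a(1 − B) = 0.977·(1 − 0.194463) = 0.977·0.805537 = 0.7870 E

Final: 0.7870 Erlangs


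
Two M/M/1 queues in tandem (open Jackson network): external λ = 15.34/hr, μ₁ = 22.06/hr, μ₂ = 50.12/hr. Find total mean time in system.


Each node sees arrival rate λ = 15.34/hr (tandem ⇒ throughput preserved).
W₁ = 1/(μ₁−λ) = 1/(22.06−15.34) = 0.14881 hr
W₂ = 1/(μ₂−λ) = 1/(50.12−15.34) = 0.02875 hr
W_total = W₁ + W₂ = 0.14881 + 0.02875 = 0.17756 hr

Final: 0.17756 hr


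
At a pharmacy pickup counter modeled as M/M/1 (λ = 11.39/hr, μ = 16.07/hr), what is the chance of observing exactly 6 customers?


ρ = 11.39/16.07 = 0.7088
P_n = (1−ρ)·ρ^n = (1 − 0.7088)·0.7088^6 = 0.2912·0.126779 = 0.036921

Final: 0.036921


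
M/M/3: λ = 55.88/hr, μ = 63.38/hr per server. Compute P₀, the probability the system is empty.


a = λ/μ = 55.88/63.38 = 0.8817; ρ = a/c = 0.2939
Σ_{k=0}^{2} a^k/k! (terms k=0..2) = 1.00000 + 0.88167 + 0.38867 = 2.27033
Tail: a^3/(3!(1−ρ)) = 0.68535/(6·0.7061) = 0.16177
P₀ = 1/(2.27033 + 0.16177) = 1/2.43210 = 0.411167

Final: 0.411167


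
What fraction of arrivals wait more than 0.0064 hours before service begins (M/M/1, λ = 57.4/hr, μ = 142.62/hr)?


ρ = 57.4/142.62 = 0.4025
P(Wq > t) = ρ·e^{−(μ−λ)t} = 0.4025·e^{−0.5454}
= 0.4025·0.579605 = 0.233273

Final: 0.233273


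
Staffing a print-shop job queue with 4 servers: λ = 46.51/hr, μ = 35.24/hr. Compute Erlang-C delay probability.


a = λ/μ = 1.3198; ρ = a/4 = 0.3300
P₀ = 0.265774 (from M/M/c formula)
C(c,a) = [a^c/(c!(1−ρ))]·P₀ = [3.03418/(24·0.6700)]·0.265774
= 0.18868·0.265774 = 0.050146

Final: 0.050146


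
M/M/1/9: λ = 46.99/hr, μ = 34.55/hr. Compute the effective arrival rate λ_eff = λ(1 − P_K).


ρ = 1.3601; P_K = (1−ρ)ρ^9/(1−ρ^10) = 0.277554
λ_eff = λ(1 − P_K) = 46.99·(1 − 0.277554) = 46.99·0.722446 = 33.9477 /hr

Final: 33.9477 /hr


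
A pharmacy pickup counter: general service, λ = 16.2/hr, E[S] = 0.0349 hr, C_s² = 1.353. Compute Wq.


ρ = λ·E[S] = 16.2·0.0349 = 0.5654
E[S²] = E[S]²(1+C_s²) = 0.0349²·(1+1.353) = 0.002866
Wq = λ·E[S²]/(2(1−ρ)) = 16.2·0.002866/(2·0.4346) = 0.05341 hr

Final: 0.05341 hr


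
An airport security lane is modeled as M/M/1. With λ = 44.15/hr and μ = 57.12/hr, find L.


ρ = λ/μ = 44.15/57.12 = 0.7729
L = ρ/(1−ρ) = 0.7729/(1 − 0.7729) = 0.7729/0.2271 = 3.4040

Final: 3.4040


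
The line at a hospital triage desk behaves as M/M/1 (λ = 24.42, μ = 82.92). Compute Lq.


ρ = 24.42/82.92 = 0.2945
Lq = ρ²/(1−ρ) = 0.08673/0.7055 = 0.1229

Final: 0.1229


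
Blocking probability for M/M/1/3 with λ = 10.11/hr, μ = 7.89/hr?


ρ = λ/μ = 10.11/7.89 = 1.2814
P_K = (1−ρ)ρ^K/(1−ρ^(K+1)) = (-0.2814·2.103887)/(1 − 2.695855)
= -0.591968/-1.695855 = 0.349068

Final: 0.349068


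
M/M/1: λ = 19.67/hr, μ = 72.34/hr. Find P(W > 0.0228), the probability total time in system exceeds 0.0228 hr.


W ~ Exponential(μ−λ) for M/M/1.
μ − λ = 72.34 − 19.67 = 52.6700
P(W > t) = e^{−(μ−λ)t} = e^{−1.2009} = 0.300930

Final: 0.300930


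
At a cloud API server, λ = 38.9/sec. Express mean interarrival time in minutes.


Mean interarrival time = 1/λ = 1/38.9 second = 0.02571 second
In minutes: 0.02571 × 0.0166667 = 0.0004284 min

Final: 0.0004284 min


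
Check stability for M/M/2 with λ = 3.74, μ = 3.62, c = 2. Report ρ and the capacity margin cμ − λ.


Total capacity cμ = 2·3.62 = 7.24/hr
ρ = λ/(cμ) = 3.74/7.24 = 0.5166
Stable ⇔ ρ < 1: YES
Spare capacity = cμ − λ = 7.24 − 3.74 = 3.50/hr

Final: ρ = 0.5166; stable; margin = 3.50/hr


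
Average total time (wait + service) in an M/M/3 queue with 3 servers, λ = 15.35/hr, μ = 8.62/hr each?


a = 1.7807; ρ = 0.5936; P₀ = 0.149657
Lq = P₀·a^c·ρ/(c!(1−ρ)²) = 0.50615
Wq = Lq/λ = 0.50615/15.35 = 0.03297 hr
W = Wq + 1/μ = 0.03297 + 0.11601 = 0.14898 hr

Final: 0.14898 hr


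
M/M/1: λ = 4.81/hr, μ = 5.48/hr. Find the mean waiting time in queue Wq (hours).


ρ = 4.81/5.48 = 0.8777
Wq = ρ/(μ−λ) = 0.8777/(5.48 − 4.81) = 0.8777/0.6700 = 1.3101 hr

Final: 1.3101 hr


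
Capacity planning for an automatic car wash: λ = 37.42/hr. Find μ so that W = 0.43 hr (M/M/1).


W = 1/(μ−λ) ⇒ μ − λ = 1/W = 1/0.43 = 2.3256
μ = λ + 1/W = 37.42 + 2.3256 = 39.7456 per hr

Final: 39.7456 /hr


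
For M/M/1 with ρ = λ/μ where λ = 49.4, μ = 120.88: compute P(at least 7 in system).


ρ = 49.4/120.88 = 0.4087
P(N ≥ n) = ρ^n = 0.4087^7 = 0.001904

Final: 0.001904


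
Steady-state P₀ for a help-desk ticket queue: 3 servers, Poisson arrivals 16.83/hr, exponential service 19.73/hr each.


a = λ/μ = 16.83/19.73 = 0.8530; ρ = a/c = 0.2843
Σ_{k=0}^{2} a^k/k! (terms k=0..2) = 1.00000 + 0.85302 + 0.36382 = 2.21683
Tail: a^3/(3!(1−ρ)) = 0.62068/(6·0.7157) = 0.14455
P₀ = 1/(2.21683 + 0.14455) = 1/2.36138 = 0.423481

Final: 0.423481


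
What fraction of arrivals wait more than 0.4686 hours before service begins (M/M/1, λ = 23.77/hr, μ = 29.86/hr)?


ρ = 23.77/29.86 = 0.7960
P(Wq > t) = ρ·e^{−(μ−λ)t} = 0.7960·e^{−2.8538}
= 0.7960·0.057626 = 0.045873

Final: 0.045873


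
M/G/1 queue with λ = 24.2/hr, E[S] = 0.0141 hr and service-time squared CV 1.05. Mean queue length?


ρ = λ·E[S] = 24.2·0.0141 = 0.3412
Lq = ρ²(1+C_s²)/(2(1−ρ)) = 0.1164·(1+1.05)/(2·0.6588)
= 0.1164·2.0500/1.3176 = 0.18116

Final: 0.18116


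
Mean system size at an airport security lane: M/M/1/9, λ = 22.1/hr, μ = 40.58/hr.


ρ = 22.1/40.58 = 0.5446
L = ρ[1 − (K+1)ρ^K + Kρ^(K+1)] / [(1−ρ)(1−ρ^(K+1))]
Numerator: 0.5446·(1 − 10·0.004214 + 9·0.002295) = 0.532902
Denominator: (0.4554)·(0.997705) = 0.454352
L = 0.532902/0.454352 = 1.1729

Final: 1.1729


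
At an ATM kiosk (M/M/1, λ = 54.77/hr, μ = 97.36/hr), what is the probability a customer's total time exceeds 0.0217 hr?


W ~ Exponential(μ−λ) for M/M/1.
μ − λ = 97.36 − 54.77 = 42.5900
P(W > t) = e^{−(μ−λ)t} = e^{−0.9242} = 0.396848

Final: 0.396848


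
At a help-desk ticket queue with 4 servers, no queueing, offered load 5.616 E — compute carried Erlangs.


B(4,5.616) = 0.443981 (Erlang-B)
Carried load = a(1 − B) = 5.616·(1 − 0.443981) = 5.616·0.556019 = 3.1226 E

Final: 3.1226 Erlangs


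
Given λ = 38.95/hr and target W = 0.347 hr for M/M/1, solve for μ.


W = 1/(μ−λ) ⇒ μ − λ = 1/W = 1/0.347 = 2.8818
μ = λ + 1/W = 38.95 + 2.8818 = 41.8318 per hr

Final: 41.8318 /hr


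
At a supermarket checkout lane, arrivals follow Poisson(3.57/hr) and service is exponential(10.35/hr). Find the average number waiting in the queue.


ρ = 3.57/10.35 = 0.3449
Lq = ρ²/(1−ρ) = 0.1190/0.6551 = 0.1816

Final: 0.1816


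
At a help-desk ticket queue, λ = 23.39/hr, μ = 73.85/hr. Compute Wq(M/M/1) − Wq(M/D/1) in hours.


ρ = 23.39/73.85 = 0.3167
Wq(M/M/1) = ρ/(μ−λ) = 0.3167/50.46 = 0.006277 hr
Wq(M/D/1) = ρ/(2(μ−λ)) = 0.003138 hr
Savings = 0.006277 − 0.003138 = 0.003138 hr

Final: 0.003138 hr


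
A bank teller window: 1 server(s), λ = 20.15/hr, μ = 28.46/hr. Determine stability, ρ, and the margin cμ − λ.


Total capacity cμ = 1·28.46 = 28.46/hr
ρ = λ/(cμ) = 20.15/28.46 = 0.7080
Stable ⇔ ρ < 1: YES
Spare capacity = cμ − λ = 28.46 − 20.15 = 8.31/hr

Final: ρ = 0.7080; stable; margin = 8.31/hr


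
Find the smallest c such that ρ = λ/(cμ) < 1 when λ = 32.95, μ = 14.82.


Stability requires cμ > λ ⇔ c > λ/μ.
λ/μ = 32.95/14.82 = 2.2233
Minimum integer c = ⌊2.2233⌋ + 1 = 3
Check: 3·14.82 = 44.46 > 32.95, while 2·14.82 = 29.64 ≤ 32.95

Final: 3 servers


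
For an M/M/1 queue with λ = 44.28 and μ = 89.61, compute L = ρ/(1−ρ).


ρ = λ/μ = 44.28/89.61 = 0.4941
L = ρ/(1−ρ) = 0.4941/(1 − 0.4941) = 0.4941/0.5059 = 0.9768

Final: 0.9768


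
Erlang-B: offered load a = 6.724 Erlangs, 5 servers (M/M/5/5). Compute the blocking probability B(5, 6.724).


B(c,a) = (a^c/c!) / Σ_{k=0}^{c} a^k/k!
a^5/5! = 114.540026
Σ terms (k=0..5): 1.00000 + 6.72400 + 22.60609 + 50.66778 + 85.17254 + 114.54003 = 280.710428
B = 114.540026/280.710428 = 0.408036

Final: 0.408036


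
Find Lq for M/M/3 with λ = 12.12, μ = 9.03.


a = λ/μ = 1.3422; ρ = a/3 = 0.4474
P₀ = 0.251750
Lq = P₀·a^c·ρ / (c!·(1−ρ)²) = 0.251750·2.41793·0.4474/(6·0.30537)
= 0.14864

Final: 0.14864


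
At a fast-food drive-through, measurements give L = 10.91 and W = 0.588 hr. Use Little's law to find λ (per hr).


λ = L/W = 10.91/0.588 = 18.5544 /hr

Final: 18.5544 /hr


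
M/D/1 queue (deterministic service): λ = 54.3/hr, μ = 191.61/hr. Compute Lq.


ρ = 54.3/191.61 = 0.2834
M/D/1: Lq = ρ²/(2(1−ρ)) = 0.08031/(2·0.7166) = 0.05603

Final: 0.05603


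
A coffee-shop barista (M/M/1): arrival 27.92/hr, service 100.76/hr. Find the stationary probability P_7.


ρ = 27.92/100.76 = 0.2771
P_n = (1−ρ)·ρ^n = (1 − 0.2771)·0.2771^7 = 0.7229·0.0001254 = 0.00009067

Final: 0.00009067


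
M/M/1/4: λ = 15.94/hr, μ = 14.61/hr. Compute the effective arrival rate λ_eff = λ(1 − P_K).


ρ = 1.0910; P_K = (1−ρ)ρ^4/(1−ρ^5) = 0.236273
λ_eff = λ(1 − P_K) = 15.94·(1 − 0.236273) = 15.94·0.763727 = 12.1738 /hr

Final: 12.1738 /hr


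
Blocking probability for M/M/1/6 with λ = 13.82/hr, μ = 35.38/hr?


ρ = λ/μ = 13.82/35.38 = 0.3906
P_K = (1−ρ)ρ^K/(1−ρ^(K+1)) = (0.6094·0.003552)/(1 − 0.001388)
= 0.002165/0.998612 = 0.002168

Final: 0.002168


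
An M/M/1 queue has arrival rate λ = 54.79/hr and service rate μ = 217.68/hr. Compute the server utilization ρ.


ρ = λ/μ = 54.79/217.68 = 0.2517

Final: 0.2517


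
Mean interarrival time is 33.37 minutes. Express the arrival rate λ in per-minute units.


λ = 1/(interarrival time) in consistent units.
1 minute = 1 min, so λ = 1/33.37 = 0.02997 per minute

Final: 0.02997 /min


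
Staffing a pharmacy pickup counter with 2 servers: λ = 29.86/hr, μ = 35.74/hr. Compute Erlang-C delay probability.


a = λ/μ = 0.8355; ρ = a/2 = 0.4177
P₀ = 0.410697 (from M/M/c formula)
C(c,a) = [a^c/(c!(1−ρ))]·P₀ = [0.69802/(2·0.5823)]·0.410697
= 0.59941·0.410697 = 0.246175

Final: 0.246175


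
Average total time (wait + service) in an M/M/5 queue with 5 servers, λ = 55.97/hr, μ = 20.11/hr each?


a = 2.7832; ρ = 0.5566; P₀ = 0.059212
Lq = P₀·a^c·ρ/(c!(1−ρ)²) = 0.23335
Wq = Lq/λ = 0.23335/55.97 = 0.004169 hr
W = Wq + 1/μ = 0.004169 + 0.04973 = 0.05390 hr

Final: 0.05390 hr


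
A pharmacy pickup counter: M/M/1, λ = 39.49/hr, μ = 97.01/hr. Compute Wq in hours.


ρ = 39.49/97.01 = 0.4071
Wq = ρ/(μ−λ) = 0.4071/(97.01 − 39.49) = 0.4071/57.52 = 0.007077 hr

Final: 0.007077 hr


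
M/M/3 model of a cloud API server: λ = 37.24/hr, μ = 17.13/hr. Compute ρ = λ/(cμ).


ρ = λ/(cμ) = 37.24/(3·17.13) = 37.24/51.39 = 0.7247

Final: 0.7247


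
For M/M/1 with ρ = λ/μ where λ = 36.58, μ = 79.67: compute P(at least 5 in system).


ρ = 36.58/79.67 = 0.4591
P(N ≥ n) = ρ^n = 0.4591^5 = 0.020405

Final: 0.020405


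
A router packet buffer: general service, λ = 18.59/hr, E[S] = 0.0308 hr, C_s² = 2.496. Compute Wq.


ρ = λ·E[S] = 18.59·0.0308 = 0.5726
E[S²] = E[S]²(1+C_s²) = 0.0308²·(1+2.496) = 0.003316
Wq = λ·E[S²]/(2(1−ρ)) = 18.59·0.003316/(2·0.4274) = 0.07212 hr

Final: 0.07212 hr


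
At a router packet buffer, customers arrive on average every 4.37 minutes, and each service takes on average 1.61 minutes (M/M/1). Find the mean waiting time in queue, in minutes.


λ = 60/4.37 = 13.7300 /hr
μ = 60/1.61 = 37.2671 /hr
ρ = λ/μ = 13.7300/37.2671 = 0.3684
Wq = ρ/(μ−λ) = 0.3684/(37.2671−13.7300) = 0.01565 hr
In minutes: 0.01565·60 = 0.9392 min

Final: 0.9392 min


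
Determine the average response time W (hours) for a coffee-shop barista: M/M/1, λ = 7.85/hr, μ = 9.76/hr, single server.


W = 1/(μ−λ) = 1/(9.76 − 7.85) = 1/1.91 = 0.5236 hr

Final: 0.5236 hr


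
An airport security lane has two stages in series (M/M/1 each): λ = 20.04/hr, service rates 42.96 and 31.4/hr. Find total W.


Each node sees arrival rate λ = 20.04/hr (tandem ⇒ throughput preserved).
W₁ = 1/(μ₁−λ) = 1/(42.96−20.04) = 0.04363 hr
W₂ = 1/(μ₂−λ) = 1/(31.4−20.04) = 0.08803 hr
W_total = W₁ + W₂ = 0.04363 + 0.08803 = 0.13166 hr

Final: 0.13166 hr


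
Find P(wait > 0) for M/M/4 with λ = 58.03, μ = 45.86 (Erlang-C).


a = λ/μ = 1.2654; ρ = a/4 = 0.3163
P₀ = 0.280908 (from M/M/c formula)
C(c,a) = [a^c/(c!(1−ρ))]·P₀ = [2.56374/(24·0.6837)]·0.280908
= 0.15625·0.280908 = 0.043892

Final: 0.043892


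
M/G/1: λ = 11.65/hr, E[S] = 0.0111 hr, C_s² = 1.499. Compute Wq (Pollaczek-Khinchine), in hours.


ρ = λ·E[S] = 11.65·0.0111 = 0.1293
E[S²] = E[S]²(1+C_s²) = 0.0111²·(1+1.499) = 0.0003079
Wq = λ·E[S²]/(2(1−ρ)) = 11.65·0.0003079/(2·0.8707) = 0.002060 hr

Final: 0.002060 hr


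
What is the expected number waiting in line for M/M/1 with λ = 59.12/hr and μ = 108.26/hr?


ρ = 59.12/108.26 = 0.5461
Lq = ρ²/(1−ρ) = 0.2982/0.4539 = 0.6570

Final: 0.6570


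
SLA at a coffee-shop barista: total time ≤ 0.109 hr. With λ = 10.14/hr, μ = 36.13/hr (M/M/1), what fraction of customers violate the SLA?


W ~ Exponential(μ−λ) for M/M/1.
μ − λ = 36.13 − 10.14 = 25.9900
P(W > t) = e^{−(μ−λ)t} = e^{−2.8329} = 0.058841

Final: 0.058841


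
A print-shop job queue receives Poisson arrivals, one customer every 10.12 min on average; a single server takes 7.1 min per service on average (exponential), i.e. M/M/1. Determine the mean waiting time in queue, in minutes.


λ = 60/10.12 = 5.9289 /hr
μ = 60/7.1 = 8.4507 /hr
ρ = λ/μ = 5.9289/8.4507 = 0.7016
Wq = ρ/(μ−λ) = 0.7016/(8.4507−5.9289) = 0.27820 hr
In minutes: 0.27820·60 = 16.692 min

Final: 16.692 min


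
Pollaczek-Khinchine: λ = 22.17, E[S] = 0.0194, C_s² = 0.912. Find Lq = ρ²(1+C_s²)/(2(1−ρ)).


ρ = λ·E[S] = 22.17·0.0194 = 0.4301
Lq = ρ²(1+C_s²)/(2(1−ρ)) = 0.1850·(1+0.912)/(2·0.5699)
= 0.1850·1.9120/1.1398 = 0.31031

Final: 0.31031


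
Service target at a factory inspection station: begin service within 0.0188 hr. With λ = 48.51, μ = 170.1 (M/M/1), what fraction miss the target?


ρ = 48.51/170.1 = 0.2852
P(Wq > t) = ρ·e^{−(μ−λ)t} = 0.2852·e^{−2.2859}
= 0.2852·0.101683 = 0.028999

Final: 0.028999


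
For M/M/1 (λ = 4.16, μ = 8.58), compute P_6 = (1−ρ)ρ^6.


ρ = 4.16/8.58 = 0.4848
P_n = (1−ρ)·ρ^n = (1 − 0.4848)·0.4848^6 = 0.5152·0.012991 = 0.006692

Final: 0.006692


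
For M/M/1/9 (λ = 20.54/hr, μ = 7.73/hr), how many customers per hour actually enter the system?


ρ = 2.6572; P_K = (1−ρ)ρ^9/(1−ρ^10) = 0.623697
λ_eff = λ(1 − P_K) = 20.54·(1 − 0.623697) = 20.54·0.376303 = 7.7293 /hr

Final: 7.7293 /hr


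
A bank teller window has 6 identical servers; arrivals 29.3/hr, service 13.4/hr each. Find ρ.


ρ = λ/(cμ) = 29.3/(6·13.4) = 29.3/80.40 = 0.3644

Final: 0.3644


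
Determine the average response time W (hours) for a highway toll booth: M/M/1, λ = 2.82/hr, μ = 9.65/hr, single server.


W = 1/(μ−λ) = 1/(9.65 − 2.82) = 1/6.83 = 0.1464 hr

Final: 0.1464 hr


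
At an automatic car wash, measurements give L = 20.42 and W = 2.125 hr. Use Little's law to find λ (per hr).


λ = L/W = 20.42/2.125 = 9.6094 /hr

Final: 9.6094 /hr


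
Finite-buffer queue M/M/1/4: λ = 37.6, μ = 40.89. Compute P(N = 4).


ρ = λ/μ = 37.6/40.89 = 0.9195
P_K = (1−ρ)ρ^K/(1−ρ^(K+1)) = (0.08046·0.714962)/(1 − 0.657436)
= 0.057526/0.342564 = 0.167927

Final: 0.167927


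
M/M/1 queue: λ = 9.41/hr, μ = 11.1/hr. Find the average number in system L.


ρ = λ/μ = 9.41/11.1 = 0.8477
L = ρ/(1−ρ) = 0.8477/(1 − 0.8477) = 0.8477/0.1523 = 5.5680

Final: 5.5680


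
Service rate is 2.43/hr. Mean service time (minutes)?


Mean service time = 1/μ = 1/2.43 hour = 0.41152 hour
In minutes: 0.41152 × 60 = 24.6914 min

Final: 24.6914 min


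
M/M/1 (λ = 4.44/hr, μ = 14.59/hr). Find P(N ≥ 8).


ρ = 4.44/14.59 = 0.3043
P(N ≥ n) = ρ^n = 0.3043^8 = 0.00007356

Final: 0.00007356


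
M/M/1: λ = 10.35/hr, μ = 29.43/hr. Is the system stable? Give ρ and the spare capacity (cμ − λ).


Total capacity cμ = 1·29.43 = 29.43/hr
ρ = λ/(cμ) = 10.35/29.43 = 0.3517
Stable ⇔ ρ < 1: YES
Spare capacity = cμ − λ = 29.43 − 10.35 = 19.08/hr

Final: ρ = 0.3517; stable; margin = 19.08/hr


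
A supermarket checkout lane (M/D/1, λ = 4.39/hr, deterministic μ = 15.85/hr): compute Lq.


ρ = 4.39/15.85 = 0.2770
M/D/1: Lq = ρ²/(2(1−ρ)) = 0.07671/(2·0.7230) = 0.05305

Final: 0.05305


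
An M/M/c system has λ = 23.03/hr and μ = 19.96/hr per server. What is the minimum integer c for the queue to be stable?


Stability requires cμ > λ ⇔ c > λ/μ.
λ/μ = 23.03/19.96 = 1.1538
Minimum integer c = ⌊1.1538⌋ + 1 = 2
Check: 2·19.96 = 39.92 > 23.03, while 1·19.96 = 19.96 ≤ 23.03

Final: 2 servers


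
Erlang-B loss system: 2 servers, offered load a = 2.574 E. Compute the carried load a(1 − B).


B(2,2.574) = 0.481032 (Erlang-B)
Carried load = a(1 − B) = 2.574·(1 − 0.481032) = 2.574·0.518968 = 1.3358 E

Final: 1.3358 Erlangs


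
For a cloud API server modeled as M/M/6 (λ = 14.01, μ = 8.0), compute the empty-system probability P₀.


a = λ/μ = 14.01/8.0 = 1.7512; ρ = a/c = 0.2919
Σ_{k=0}^{5} a^k/k! (terms k=0..5) = 1.00000 + 1.75125 + 1.53344 + 0.89514 + 0.39191 + 0.13726 = 5.70900
Tail: a^6/(6!(1−ρ)) = 28.84622/(720·0.7081) = 0.05658
P₀ = 1/(5.70900 + 0.05658) = 1/5.76558 = 0.173443

Final: 0.173443


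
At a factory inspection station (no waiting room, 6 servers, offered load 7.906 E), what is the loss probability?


B(c,a) = (a^c/c!) / Σ_{k=0}^{c} a^k/k!
a^6/6! = 339.162918
Σ terms (k=0..6): 1.00000 + 7.90600 + 31.25242 + 82.36054 + 162.78561 + 257.39660 + 339.16292 = 881.864079
B = 339.162918/881.864079 = 0.384598

Final: 0.384598


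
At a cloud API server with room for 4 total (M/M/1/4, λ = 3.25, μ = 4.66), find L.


ρ = 3.25/4.66 = 0.6974
L = ρ[1 − (K+1)ρ^K + Kρ^(K+1)] / [(1−ρ)(1−ρ^(K+1))]
Numerator: 0.6974·(1 − 5·0.236586 + 4·0.165001) = 0.332723
Denominator: (0.3026)·(0.834999) = 0.252650
L = 0.332723/0.252650 = 1.3169

Final: 1.3169


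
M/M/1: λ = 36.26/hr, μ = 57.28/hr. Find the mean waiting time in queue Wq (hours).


ρ = 36.26/57.28 = 0.6330
Wq = ρ/(μ−λ) = 0.6330/(57.28 − 36.26) = 0.6330/21.02 = 0.03012 hr

Final: 0.03012 hr


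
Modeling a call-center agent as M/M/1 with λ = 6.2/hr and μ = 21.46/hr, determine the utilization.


ρ = λ/μ = 6.2/21.46 = 0.2889

Final: 0.2889


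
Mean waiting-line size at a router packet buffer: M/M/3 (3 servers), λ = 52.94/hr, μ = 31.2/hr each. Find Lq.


a = λ/μ = 1.6968; ρ = a/3 = 0.5656
P₀ = 0.166371
Lq = P₀·a^c·ρ / (c!·(1−ρ)²) = 0.166371·4.88526·0.5656/(6·0.18870)
= 0.40601

Final: 0.40601


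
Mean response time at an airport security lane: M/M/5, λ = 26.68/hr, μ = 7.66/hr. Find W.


a = 3.4830; ρ = 0.6966; P₀ = 0.026453
Lq = P₀·a^c·ρ/(c!(1−ρ)²) = 0.85516
Wq = Lq/λ = 0.85516/26.68 = 0.03205 hr
W = Wq + 1/μ = 0.03205 + 0.13055 = 0.16260 hr

Final: 0.16260 hr


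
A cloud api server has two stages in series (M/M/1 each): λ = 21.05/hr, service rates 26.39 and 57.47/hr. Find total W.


Each node sees arrival rate λ = 21.05/hr (tandem ⇒ throughput preserved).
W₁ = 1/(μ₁−λ) = 1/(26.39−21.05) = 0.18727 hr
W₂ = 1/(μ₂−λ) = 1/(57.47−21.05) = 0.02746 hr
W_total = W₁ + W₂ = 0.18727 + 0.02746 = 0.21472 hr

Final: 0.21472 hr


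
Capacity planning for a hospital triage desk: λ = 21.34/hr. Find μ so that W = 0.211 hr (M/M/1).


W = 1/(μ−λ) ⇒ μ − λ = 1/W = 1/0.211 = 4.7393
μ = λ + 1/W = 21.34 + 4.7393 = 26.0793 per hr

Final: 26.0793 /hr


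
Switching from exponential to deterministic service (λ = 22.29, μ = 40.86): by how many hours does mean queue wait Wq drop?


ρ = 22.29/40.86 = 0.5455
Wq(M/M/1) = ρ/(μ−λ) = 0.5455/18.57 = 0.02938 hr
Wq(M/D/1) = ρ/(2(μ−λ)) = 0.01469 hr
Savings = 0.02938 − 0.01469 = 0.01469 hr

Final: 0.01469 hr


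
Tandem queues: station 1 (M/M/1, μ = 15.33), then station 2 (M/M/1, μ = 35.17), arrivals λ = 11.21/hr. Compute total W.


Each node sees arrival rate λ = 11.21/hr (tandem ⇒ throughput preserved).
W₁ = 1/(μ₁−λ) = 1/(15.33−11.21) = 0.24272 hr
W₂ = 1/(μ₂−λ) = 1/(35.17−11.21) = 0.04174 hr
W_total = W₁ + W₂ = 0.24272 + 0.04174 = 0.28445 hr

Final: 0.28445 hr


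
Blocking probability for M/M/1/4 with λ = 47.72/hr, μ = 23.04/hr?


ρ = λ/μ = 47.72/23.04 = 2.0712
P_K = (1−ρ)ρ^K/(1−ρ^(K+1)) = (-1.0712·18.402289)/(1 − 38.114463)
= -19.712174/-37.114463 = 0.531118

Final: 0.531118
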